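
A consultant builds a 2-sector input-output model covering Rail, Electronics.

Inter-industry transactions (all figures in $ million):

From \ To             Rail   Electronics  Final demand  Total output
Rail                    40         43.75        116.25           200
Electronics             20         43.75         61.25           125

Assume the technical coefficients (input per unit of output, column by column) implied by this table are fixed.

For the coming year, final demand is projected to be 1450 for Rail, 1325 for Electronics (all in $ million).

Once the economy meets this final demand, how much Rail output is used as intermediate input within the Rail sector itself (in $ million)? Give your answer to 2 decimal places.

Technical coefficients a_ij = z_ij / X_j:
  a_11 = 40/200 = 0.20, a_21 = 20/200 = 0.10
  a_12 = 43.75/125 = 0.35, a_22 = 43.75/125 = 0.35
I − A =
  [   0.80    -0.35]
  [  -0.10     0.65]
det(I−A) = (0.80)(0.65) − (-0.35)(-0.10) = 0.4850
adj(I−A) = [[0.65, 0.35], [0.10, 0.80]]
(I − A)⁻¹ = adj(I−A) / det(I−A) ≈
  [   1.3402     0.7216]
  [   0.2062     1.6495]
First solve x = (I − A)⁻¹ d = adj(I−A)·d / det(I−A); in particular x_1 = (0.65·1450 + 0.35·1325) / 0.4850 = 1406.25 / 0.4850 ≈ 2899.4845.
Intermediate flow from 1 to 1: z_11 = a_11 · x_1 = 0.20 × 1406.25 / 0.4850 = 281.25 / 0.4850 ≈ 579.90.

z_11 = 579.90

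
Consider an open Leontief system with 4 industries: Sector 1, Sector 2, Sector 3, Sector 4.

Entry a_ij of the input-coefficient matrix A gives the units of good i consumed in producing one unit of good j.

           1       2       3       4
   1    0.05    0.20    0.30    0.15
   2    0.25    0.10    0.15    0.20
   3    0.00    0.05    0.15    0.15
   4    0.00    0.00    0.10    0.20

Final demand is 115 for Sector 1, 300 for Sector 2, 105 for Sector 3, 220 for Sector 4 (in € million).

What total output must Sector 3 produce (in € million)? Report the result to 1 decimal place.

I − A =
  [   0.95    -0.20    -0.30    -0.15]
  [  -0.25     0.90    -0.15    -0.20]
  [   0.00    -0.05     0.85    -0.15]
  [   0.00     0.00    -0.10     0.80]
Compute the cofactors C_ij = (−1)^(i+j)·(3×3 minor ij) of I−A; the adjugate is their transpose:
adj(I−A) = Cᵀ =
  [ 0.591500   0.145750   0.257500   0.195625]
  [ 0.166250   0.631750   0.196750   0.226000]
  [ 0.010000   0.038000   0.644000   0.132125]
  [ 0.001250   0.004750   0.080500   0.673375]
det(I−A) = Σ_j (I−A)_1j·C_1j = (0.95)(0.591500) + (-0.20)(0.166250) + (-0.30)(0.010000) + (-0.15)(0.001250) = 0.5254875
(I − A)⁻¹ = adj(I−A) / det(I−A) ≈
  [   1.1256     0.2774     0.4900     0.3723]
  [   0.3164     1.2022     0.3744     0.4301]
  [   0.0190     0.0723     1.2255     0.2514]
  [   0.0024     0.0090     0.1532     1.2814]
x = (I − A)⁻¹ d = adj(I−A)·d / det(I−A), with det(I−A) = 0.5254875:
  x_1 = (0.591500·115 + 0.145750·300 + 0.257500·105 + 0.195625·220) / 0.5254875 = 181.8225 / 0.5254875 ≈ 346.0
  x_2 = (0.166250·115 + 0.631750·300 + 0.196750·105 + 0.226000·220) / 0.5254875 = 279.0225 / 0.5254875 ≈ 531.0
  x_3 = (0.010000·115 + 0.038000·300 + 0.644000·105 + 0.132125·220) / 0.5254875 = 109.2375 / 0.5254875 ≈ 207.9
  x_4 = (0.001250·115 + 0.004750·300 + 0.080500·105 + 0.673375·220) / 0.5254875 = 158.16375 / 0.5254875 ≈ 301.0

x_3 = 207.9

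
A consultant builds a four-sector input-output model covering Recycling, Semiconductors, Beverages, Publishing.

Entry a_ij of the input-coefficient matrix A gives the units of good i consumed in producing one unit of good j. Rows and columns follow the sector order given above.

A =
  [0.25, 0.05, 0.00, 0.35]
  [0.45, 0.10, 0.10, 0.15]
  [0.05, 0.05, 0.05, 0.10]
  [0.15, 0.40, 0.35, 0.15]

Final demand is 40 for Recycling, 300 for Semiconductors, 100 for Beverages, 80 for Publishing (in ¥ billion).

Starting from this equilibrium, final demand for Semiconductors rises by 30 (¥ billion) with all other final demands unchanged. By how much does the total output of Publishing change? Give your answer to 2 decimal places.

I − A =
  [   0.75    -0.05     0.00    -0.35]
  [  -0.45     0.90    -0.10    -0.15]
  [  -0.05    -0.05     0.95    -0.10]
  [  -0.15    -0.40    -0.35     0.85]
Compute the cofactors C_ij = (−1)^(i+j)·(3×3 minor ij) of I−A; the adjugate is their transpose:
adj(I−A) = Cᵀ =
  [ 0.627375   0.177750   0.131125   0.305125]
  [ 0.377375   0.523375   0.153000   0.265750]
  [ 0.087000   0.069125   0.398250   0.094875]
  [ 0.324125   0.306125   0.259125   0.615875]
det(I−A) = Σ_j (I−A)_1j·C_1j = (0.75)(0.627375) + (-0.05)(0.377375) + (0.00)(0.087000) + (-0.35)(0.324125) = 0.33821875
(I − A)⁻¹ = adj(I−A) / det(I−A) ≈
  [   1.8549     0.5255     0.3877     0.9022]
  [   1.1158     1.5474     0.4524     0.7857]
  [   0.2572     0.2044     1.1775     0.2805]
  [   0.9583     0.9051     0.7661     1.8209]
Δx = (I − A)⁻¹ Δd with Δd having +30 in the Semiconductors component and 0 elsewhere.
So Δx_4 = L_42 · (+30), where L_42 = adj(I−A)_42 / det(I−A) = 0.306125 / 0.33821875.
Δx_4 = 0.306125 × (+30) / 0.33821875 = 9.18375 / 0.33821875 ≈ 27.15.

Δx_4 = 27.15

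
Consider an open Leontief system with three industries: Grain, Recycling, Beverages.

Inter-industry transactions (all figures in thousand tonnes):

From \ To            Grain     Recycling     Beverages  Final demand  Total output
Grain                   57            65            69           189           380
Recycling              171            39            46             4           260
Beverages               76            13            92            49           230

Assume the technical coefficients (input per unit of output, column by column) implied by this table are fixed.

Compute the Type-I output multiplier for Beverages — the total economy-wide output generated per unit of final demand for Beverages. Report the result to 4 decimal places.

Technical coefficients a_ij = z_ij / X_j:
  a_GG = 57/380 = 0.15, a_RG = 171/380 = 0.45, a_BG = 76/380 = 0.20
  a_GR = 65/260 = 0.25, a_RR = 39/260 = 0.15, a_BR = 13/260 = 0.05
  a_GB = 69/230 = 0.30, a_RB = 46/230 = 0.20, a_BB = 92/230 = 0.40
I − A =
  [   0.85    -0.25    -0.30]
  [  -0.45     0.85    -0.20]
  [  -0.20    -0.05     0.60]
Cofactors of I−A, C_ij = (−1)^(i+j)·(minor ij) (rows/columns in the sector order above):
  C_11 = (0.85)(0.60) − (-0.20)(-0.05) = 0.5000
  C_12 = −[(-0.45)(0.60) − (-0.20)(-0.20)] = 0.3100
  C_13 = (-0.45)(-0.05) − (0.85)(-0.20) = 0.1925
  C_21 = −[(-0.25)(0.60) − (-0.30)(-0.05)] = 0.1650
  C_22 = (0.85)(0.60) − (-0.30)(-0.20) = 0.4500
  C_23 = −[(0.85)(-0.05) − (-0.25)(-0.20)] = 0.0925
  C_31 = (-0.25)(-0.20) − (-0.30)(0.85) = 0.3050
  C_32 = −[(0.85)(-0.20) − (-0.30)(-0.45)] = 0.3050
  C_33 = (0.85)(0.85) − (-0.25)(-0.45) = 0.6100
det(I−A) = Σ_j (I−A)_1j·C_1j = (0.85)(0.5000) + (-0.25)(0.3100) + (-0.30)(0.1925) = 0.28975
adj(I−A) = Cᵀ =
  [ 0.5000   0.1650   0.3050]
  [ 0.3100   0.4500   0.3050]
  [ 0.1925   0.0925   0.6100]
(I − A)⁻¹ = adj(I−A) / det(I−A) ≈
  [   1.72563     0.56946     1.05263]
  [   1.06989     1.55306     1.05263]
  [   0.66437     0.31924     2.10526]
The output multiplier for sector j is the column-j sum of the Leontief inverse (I − A)⁻¹ = adj(I−A) / det(I−A).
Column B of adj(I−A): (0.3050, 0.3050, 0.6100); det(I−A) = 0.28975.
m_B = (0.3050 + 0.3050 + 0.6100) / 0.28975 = 1.22 / 0.28975 ≈ 4.2105.

m_B = 4.2105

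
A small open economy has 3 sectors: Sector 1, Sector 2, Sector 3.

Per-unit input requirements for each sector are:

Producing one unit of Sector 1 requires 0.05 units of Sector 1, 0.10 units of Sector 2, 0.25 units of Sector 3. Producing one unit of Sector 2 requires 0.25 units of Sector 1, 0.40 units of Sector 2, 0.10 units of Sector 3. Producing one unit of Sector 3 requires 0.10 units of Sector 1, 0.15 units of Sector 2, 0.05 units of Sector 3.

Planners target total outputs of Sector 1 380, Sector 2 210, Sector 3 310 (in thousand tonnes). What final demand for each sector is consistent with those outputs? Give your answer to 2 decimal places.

d_1 = 277.50, d_2 = 41.50, d_3 = 178.50

I − A =
  [   0.95    -0.25    -0.10]
  [  -0.10     0.60    -0.15]
  [  -0.25    -0.10     0.95]
d = (I − A) x:
  d_1 = (+0.95)·380 + (-0.25)·210 + (-0.10)·310 = 277.50
  d_2 = (-0.10)·380 + (+0.60)·210 + (-0.15)·310 = 41.50
  d_3 = (-0.25)·380 + (-0.10)·210 + (+0.95)·310 = 178.50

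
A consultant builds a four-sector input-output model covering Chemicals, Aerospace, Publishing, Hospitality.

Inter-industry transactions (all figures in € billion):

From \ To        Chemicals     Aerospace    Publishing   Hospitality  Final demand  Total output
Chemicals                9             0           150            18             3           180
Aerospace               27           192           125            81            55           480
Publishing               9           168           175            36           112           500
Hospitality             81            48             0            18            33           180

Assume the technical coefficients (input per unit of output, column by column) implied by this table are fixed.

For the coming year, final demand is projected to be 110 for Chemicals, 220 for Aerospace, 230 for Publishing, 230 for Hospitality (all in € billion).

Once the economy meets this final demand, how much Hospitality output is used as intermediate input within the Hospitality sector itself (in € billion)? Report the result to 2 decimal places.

z_HH = 82.79

Technical coefficients a_ij = z_ij / X_j:
  a_CC = 9/180 = 0.05, a_AC = 27/180 = 0.15, a_PC = 9/180 = 0.05, a_HC = 81/180 = 0.45
  a_CA = 0/480 = 0.00, a_AA = 192/480 = 0.40, a_PA = 168/480 = 0.35, a_HA = 48/480 = 0.10
  a_CP = 150/500 = 0.30, a_AP = 125/500 = 0.25, a_PP = 175/500 = 0.35, a_HP = 0/500 = 0.00
  a_CH = 18/180 = 0.10, a_AH = 81/180 = 0.45, a_PH = 36/180 = 0.20, a_HH = 18/180 = 0.10
I − A =
  [   0.95     0.00    -0.30    -0.10]
  [  -0.15     0.60    -0.25    -0.45]
  [  -0.05    -0.35     0.65    -0.20]
  [  -0.45    -0.10     0.00     0.90]
Compute the cofactors C_ij = (−1)^(i+j)·(3×3 minor ij) of I−A; the adjugate is their transpose:
adj(I−A) = Cᵀ =
  [ 0.238000   0.107000   0.151000   0.113500]
  [ 0.253125   0.486000   0.303750   0.338625]
  [ 0.199875   0.303000   0.441750   0.271875]
  [ 0.147125   0.107500   0.109250   0.262625]
det(I−A) = Σ_j (I−A)_1j·C_1j = (0.95)(0.238000) + (0.00)(0.253125) + (-0.30)(0.199875) + (-0.10)(0.147125) = 0.151425
(I − A)⁻¹ = adj(I−A) / det(I−A) ≈
  [   1.5717     0.7066     0.9972     0.7495]
  [   1.6716     3.2095     2.0059     2.2363]
  [   1.3200     2.0010     2.9173     1.7954]
  [   0.9716     0.7099     0.7215     1.7344]
First solve x = (I − A)⁻¹ d = adj(I−A)·d / det(I−A); in particular x_H = (0.147125·110 + 0.107500·220 + 0.109250·230 + 0.262625·230) / 0.151425 = 125.365 / 0.151425 ≈ 827.9016.
Intermediate flow from H to H: z_HH = a_HH · x_H = 0.10 × 125.365 / 0.151425 = 12.5365 / 0.151425 ≈ 82.79.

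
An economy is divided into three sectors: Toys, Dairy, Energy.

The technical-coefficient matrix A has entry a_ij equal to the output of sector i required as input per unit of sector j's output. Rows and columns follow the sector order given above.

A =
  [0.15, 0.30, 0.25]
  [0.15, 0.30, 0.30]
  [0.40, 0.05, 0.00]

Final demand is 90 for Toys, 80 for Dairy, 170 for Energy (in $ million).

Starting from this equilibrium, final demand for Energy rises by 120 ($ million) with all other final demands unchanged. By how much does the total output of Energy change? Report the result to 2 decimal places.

Δx_E = 153.71

I − A =
  [   0.85    -0.30    -0.25]
  [  -0.15     0.70    -0.30]
  [  -0.40    -0.05     1.00]
Cofactors of I−A, C_ij = (−1)^(i+j)·(minor ij) (rows/columns in the sector order above):
  C_11 = (0.70)(1.00) − (-0.30)(-0.05) = 0.6850
  C_12 = −[(-0.15)(1.00) − (-0.30)(-0.40)] = 0.2700
  C_13 = (-0.15)(-0.05) − (0.70)(-0.40) = 0.2875
  C_21 = −[(-0.30)(1.00) − (-0.25)(-0.05)] = 0.3125
  C_22 = (0.85)(1.00) − (-0.25)(-0.40) = 0.7500
  C_23 = −[(0.85)(-0.05) − (-0.30)(-0.40)] = 0.1625
  C_31 = (-0.30)(-0.30) − (-0.25)(0.70) = 0.2650
  C_32 = −[(0.85)(-0.30) − (-0.25)(-0.15)] = 0.2925
  C_33 = (0.85)(0.70) − (-0.30)(-0.15) = 0.5500
det(I−A) = Σ_j (I−A)_1j·C_1j = (0.85)(0.6850) + (-0.30)(0.2700) + (-0.25)(0.2875) = 0.429375
adj(I−A) = Cᵀ =
  [ 0.6850   0.3125   0.2650]
  [ 0.2700   0.7500   0.2925]
  [ 0.2875   0.1625   0.5500]
(I − A)⁻¹ = adj(I−A) / det(I−A) ≈
  [   1.5953     0.7278     0.6172]
  [   0.6288     1.7467     0.6812]
  [   0.6696     0.3785     1.2809]
Δx = (I − A)⁻¹ Δd with Δd having +120 in the Energy component and 0 elsewhere.
So Δx_E = L_EE · (+120), where L_EE = adj(I−A)_EE / det(I−A) = 0.5500 / 0.429375.
Δx_E = 0.5500 × (+120) / 0.429375 = 66.00 / 0.429375 ≈ 153.71.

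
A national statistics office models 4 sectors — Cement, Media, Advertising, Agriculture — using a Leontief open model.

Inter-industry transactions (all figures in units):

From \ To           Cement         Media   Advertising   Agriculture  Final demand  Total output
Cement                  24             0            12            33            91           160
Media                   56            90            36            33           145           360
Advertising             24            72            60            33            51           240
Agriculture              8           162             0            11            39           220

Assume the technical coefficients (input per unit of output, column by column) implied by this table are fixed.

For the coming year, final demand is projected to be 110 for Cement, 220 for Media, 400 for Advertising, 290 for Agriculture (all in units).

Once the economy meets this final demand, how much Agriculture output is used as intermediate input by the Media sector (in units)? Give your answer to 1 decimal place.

z_42 = 341.0

Technical coefficients a_ij = z_ij / X_j:
  a_11 = 24/160 = 0.15, a_21 = 56/160 = 0.35, a_31 = 24/160 = 0.15, a_41 = 8/160 = 0.05
  a_12 = 0/360 = 0.00, a_22 = 90/360 = 0.25, a_32 = 72/360 = 0.20, a_42 = 162/360 = 0.45
  a_13 = 12/240 = 0.05, a_23 = 36/240 = 0.15, a_33 = 60/240 = 0.25, a_43 = 0/240 = 0.00
  a_14 = 33/220 = 0.15, a_24 = 33/220 = 0.15, a_34 = 33/220 = 0.15, a_44 = 11/220 = 0.05
I − A =
  [   0.85     0.00    -0.05    -0.15]
  [  -0.35     0.75    -0.15    -0.15]
  [  -0.15    -0.20     0.75    -0.15]
  [  -0.05    -0.45     0.00     0.95]
Compute the cofactors C_ij = (−1)^(i+j)·(3×3 minor ij) of I−A; the adjugate is their transpose:
adj(I−A) = Cᵀ =
  [ 0.445125   0.063500   0.042375   0.087000]
  [ 0.277500   0.592500   0.137000   0.159000]
  [ 0.194000   0.227500   0.519000   0.148500]
  [ 0.154875   0.284000   0.067125   0.443500]
det(I−A) = Σ_j (I−A)_1j·C_1j = (0.85)(0.445125) + (0.00)(0.277500) + (-0.05)(0.194000) + (-0.15)(0.154875) = 0.345425
(I − A)⁻¹ = adj(I−A) / det(I−A) ≈
  [   1.2886     0.1838     0.1227     0.2519]
  [   0.8034     1.7153     0.3966     0.4603]
  [   0.5616     0.6586     1.5025     0.4299]
  [   0.4484     0.8222     0.1943     1.2839]
First solve x = (I − A)⁻¹ d = adj(I−A)·d / det(I−A); in particular x_2 = (0.277500·110 + 0.592500·220 + 0.137000·400 + 0.159000·290) / 0.345425 = 261.785 / 0.345425 ≈ 757.864.
Intermediate flow from 4 to 2: z_42 = a_42 · x_2 = 0.45 × 261.785 / 0.345425 = 117.80325 / 0.345425 ≈ 341.0.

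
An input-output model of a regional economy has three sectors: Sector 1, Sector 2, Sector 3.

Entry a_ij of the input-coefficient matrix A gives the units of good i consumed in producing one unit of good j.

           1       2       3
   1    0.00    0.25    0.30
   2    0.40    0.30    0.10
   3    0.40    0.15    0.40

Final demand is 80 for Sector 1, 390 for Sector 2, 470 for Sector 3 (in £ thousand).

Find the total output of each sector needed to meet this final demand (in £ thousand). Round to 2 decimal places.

I − A =
  [   1.00    -0.25    -0.30]
  [  -0.40     0.70    -0.10]
  [  -0.40    -0.15     0.60]
Cofactors of I−A, C_ij = (−1)^(i+j)·(minor ij) (rows/columns in the sector order above):
  C_11 = (0.70)(0.60) − (-0.10)(-0.15) = 0.4050
  C_12 = −[(-0.40)(0.60) − (-0.10)(-0.40)] = 0.2800
  C_13 = (-0.40)(-0.15) − (0.70)(-0.40) = 0.3400
  C_21 = −[(-0.25)(0.60) − (-0.30)(-0.15)] = 0.1950
  C_22 = (1.00)(0.60) − (-0.30)(-0.40) = 0.4800
  C_23 = −[(1.00)(-0.15) − (-0.25)(-0.40)] = 0.2500
  C_31 = (-0.25)(-0.10) − (-0.30)(0.70) = 0.2350
  C_32 = −[(1.00)(-0.10) − (-0.30)(-0.40)] = 0.2200
  C_33 = (1.00)(0.70) − (-0.25)(-0.40) = 0.6000
det(I−A) = Σ_j (I−A)_1j·C_1j = (1.00)(0.4050) + (-0.25)(0.2800) + (-0.30)(0.3400) = 0.2330
adj(I−A) = Cᵀ =
  [ 0.4050   0.1950   0.2350]
  [ 0.2800   0.4800   0.2200]
  [ 0.3400   0.2500   0.6000]
(I − A)⁻¹ = adj(I−A) / det(I−A) ≈
  [   1.7382     0.8369     1.0086]
  [   1.2017     2.0601     0.9442]
  [   1.4592     1.0730     2.5751]
x = (I − A)⁻¹ d = adj(I−A)·d / det(I−A), with det(I−A) = 0.2330:
  x_1 = (0.4050·80 + 0.1950·390 + 0.2350·470) / 0.2330 = 218.90 / 0.2330 ≈ 939.48
  x_2 = (0.2800·80 + 0.4800·390 + 0.2200·470) / 0.2330 = 313.00 / 0.2330 ≈ 1343.35
  x_3 = (0.3400·80 + 0.2500·390 + 0.6000·470) / 0.2330 = 406.70 / 0.2330 ≈ 1745.49

x_1 = 939.48, x_2 = 1343.35, x_3 = 1745.49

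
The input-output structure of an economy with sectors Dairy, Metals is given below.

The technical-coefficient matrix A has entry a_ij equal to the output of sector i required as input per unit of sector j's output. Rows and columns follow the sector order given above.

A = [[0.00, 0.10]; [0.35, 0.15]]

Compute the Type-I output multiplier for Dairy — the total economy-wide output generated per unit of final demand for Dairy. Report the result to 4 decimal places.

I − A =
  [   1.00    -0.10]
  [  -0.35     0.85]
det(I−A) = (1.00)(0.85) − (-0.10)(-0.35) = 0.8150
adj(I−A) = [[0.85, 0.10], [0.35, 1.00]]
(I − A)⁻¹ = adj(I−A) / det(I−A) ≈
  [   1.04294     0.12270]
  [   0.42945     1.22699]
The output multiplier for sector j is the column-j sum of the Leontief inverse (I − A)⁻¹ = adj(I−A) / det(I−A).
Column 1 of adj(I−A): (0.85, 0.35); det(I−A) = 0.8150.
m_1 = (0.85 + 0.35) / 0.8150 = 1.20 / 0.8150 ≈ 1.4724.

m_1 = 1.4724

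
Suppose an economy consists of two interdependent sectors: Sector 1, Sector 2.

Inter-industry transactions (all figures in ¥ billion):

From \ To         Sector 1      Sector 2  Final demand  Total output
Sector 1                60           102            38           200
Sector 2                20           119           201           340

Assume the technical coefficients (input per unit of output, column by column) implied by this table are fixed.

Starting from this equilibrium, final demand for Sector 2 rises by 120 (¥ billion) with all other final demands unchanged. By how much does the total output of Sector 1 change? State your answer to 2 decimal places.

Technical coefficients a_ij = z_ij / X_j:
  a_11 = 60/200 = 0.30, a_21 = 20/200 = 0.10
  a_12 = 102/340 = 0.30, a_22 = 119/340 = 0.35
I − A =
  [   0.70    -0.30]
  [  -0.10     0.65]
det(I−A) = (0.70)(0.65) − (-0.30)(-0.10) = 0.4250
adj(I−A) = [[0.65, 0.30], [0.10, 0.70]]
(I − A)⁻¹ = adj(I−A) / det(I−A) ≈
  [   1.5294     0.7059]
  [   0.2353     1.6471]
Δx = (I − A)⁻¹ Δd with Δd having +120 in the Sector 2 component and 0 elsewhere.
So Δx_1 = L_12 · (+120), where L_12 = adj(I−A)_12 / det(I−A) = 0.30 / 0.4250.
Δx_1 = 0.30 × (+120) / 0.4250 = 36.00 / 0.4250 ≈ 84.71.

Δx_1 = 84.71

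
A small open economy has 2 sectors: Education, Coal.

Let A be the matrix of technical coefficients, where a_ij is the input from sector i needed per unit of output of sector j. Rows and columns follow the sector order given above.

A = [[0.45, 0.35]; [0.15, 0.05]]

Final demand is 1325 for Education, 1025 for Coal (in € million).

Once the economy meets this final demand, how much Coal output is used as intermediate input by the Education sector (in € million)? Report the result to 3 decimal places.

I − A =
  [   0.55    -0.35]
  [  -0.15     0.95]
det(I−A) = (0.55)(0.95) − (-0.35)(-0.15) = 0.4700
adj(I−A) = [[0.95, 0.35], [0.15, 0.55]]
(I − A)⁻¹ = adj(I−A) / det(I−A) ≈
  [   2.0213     0.7447]
  [   0.3191     1.1702]
First solve x = (I − A)⁻¹ d = adj(I−A)·d / det(I−A); in particular x_E = (0.95·1325 + 0.35·1025) / 0.4700 = 1617.50 / 0.4700 ≈ 3441.48936.
Intermediate flow from C to E: z_CE = a_CE · x_E = 0.15 × 1617.50 / 0.4700 = 242.625 / 0.4700 ≈ 516.223.

z_CE = 516.223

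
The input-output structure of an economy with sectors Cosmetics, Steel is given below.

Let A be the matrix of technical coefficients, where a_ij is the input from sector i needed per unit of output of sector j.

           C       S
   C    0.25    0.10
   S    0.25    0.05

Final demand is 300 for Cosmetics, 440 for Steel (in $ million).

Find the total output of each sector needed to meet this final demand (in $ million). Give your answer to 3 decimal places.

x_C = 478.545, x_S = 589.091

I − A =
  [   0.75    -0.10]
  [  -0.25     0.95]
det(I−A) = (0.75)(0.95) − (-0.10)(-0.25) = 0.6875
adj(I−A) = [[0.95, 0.10], [0.25, 0.75]]
(I − A)⁻¹ = adj(I−A) / det(I−A) ≈
  [   1.3818     0.1455]
  [   0.3636     1.0909]
x = (I − A)⁻¹ d = adj(I−A)·d / det(I−A), with det(I−A) = 0.6875:
  x_C = (0.95·300 + 0.10·440) / 0.6875 = 329.00 / 0.6875 ≈ 478.545
  x_S = (0.25·300 + 0.75·440) / 0.6875 = 405.00 / 0.6875 ≈ 589.091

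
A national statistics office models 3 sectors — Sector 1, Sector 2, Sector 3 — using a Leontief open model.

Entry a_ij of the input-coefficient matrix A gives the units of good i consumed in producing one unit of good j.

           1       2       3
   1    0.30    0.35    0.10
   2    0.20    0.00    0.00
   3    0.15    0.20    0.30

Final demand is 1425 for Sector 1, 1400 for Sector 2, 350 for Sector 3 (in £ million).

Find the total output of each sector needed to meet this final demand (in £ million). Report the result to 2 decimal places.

I − A =
  [   0.70    -0.35    -0.10]
  [  -0.20     1.00     0.00]
  [  -0.15    -0.20     0.70]
Cofactors of I−A, C_ij = (−1)^(i+j)·(minor ij) (rows/columns in the sector order above):
  C_11 = (1.00)(0.70) − (0.00)(-0.20) = 0.7000
  C_12 = −[(-0.20)(0.70) − (0.00)(-0.15)] = 0.1400
  C_13 = (-0.20)(-0.20) − (1.00)(-0.15) = 0.1900
  C_21 = −[(-0.35)(0.70) − (-0.10)(-0.20)] = 0.2650
  C_22 = (0.70)(0.70) − (-0.10)(-0.15) = 0.4750
  C_23 = −[(0.70)(-0.20) − (-0.35)(-0.15)] = 0.1925
  C_31 = (-0.35)(0.00) − (-0.10)(1.00) = 0.1000
  C_32 = −[(0.70)(0.00) − (-0.10)(-0.20)] = 0.0200
  C_33 = (0.70)(1.00) − (-0.35)(-0.20) = 0.6300
det(I−A) = Σ_j (I−A)_1j·C_1j = (0.70)(0.7000) + (-0.35)(0.1400) + (-0.10)(0.1900) = 0.4220
adj(I−A) = Cᵀ =
  [ 0.7000   0.2650   0.1000]
  [ 0.1400   0.4750   0.0200]
  [ 0.1900   0.1925   0.6300]
(I − A)⁻¹ = adj(I−A) / det(I−A) ≈
  [   1.6588     0.6280     0.2370]
  [   0.3318     1.1256     0.0474]
  [   0.4502     0.4562     1.4929]
x = (I − A)⁻¹ d = adj(I−A)·d / det(I−A), with det(I−A) = 0.4220:
  x_1 = (0.7000·1425 + 0.2650·1400 + 0.1000·350) / 0.4220 = 1403.50 / 0.4220 ≈ 3325.83
  x_2 = (0.1400·1425 + 0.4750·1400 + 0.0200·350) / 0.4220 = 871.50 / 0.4220 ≈ 2065.17
  x_3 = (0.1900·1425 + 0.1925·1400 + 0.6300·350) / 0.4220 = 760.75 / 0.4220 ≈ 1802.73

x_1 = 3325.83, x_2 = 2065.17, x_3 = 1802.73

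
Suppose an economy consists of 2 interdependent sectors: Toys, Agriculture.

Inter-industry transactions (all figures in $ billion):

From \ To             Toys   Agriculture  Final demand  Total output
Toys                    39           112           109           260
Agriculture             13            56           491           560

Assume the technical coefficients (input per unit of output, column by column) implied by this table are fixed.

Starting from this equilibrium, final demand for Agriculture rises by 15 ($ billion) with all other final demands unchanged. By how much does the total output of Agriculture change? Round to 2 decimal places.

Δx_A = 16.89

Technical coefficients a_ij = z_ij / X_j:
  a_TT = 39/260 = 0.15, a_AT = 13/260 = 0.05
  a_TA = 112/560 = 0.20, a_AA = 56/560 = 0.10
I − A =
  [   0.85    -0.20]
  [  -0.05     0.90]
det(I−A) = (0.85)(0.90) − (-0.20)(-0.05) = 0.7550
adj(I−A) = [[0.90, 0.20], [0.05, 0.85]]
(I − A)⁻¹ = adj(I−A) / det(I−A) ≈
  [   1.1921     0.2649]
  [   0.0662     1.1258]
Δx = (I − A)⁻¹ Δd with Δd having +15 in the Agriculture component and 0 elsewhere.
So Δx_A = L_AA · (+15), where L_AA = adj(I−A)_AA / det(I−A) = 0.85 / 0.7550.
Δx_A = 0.85 × (+15) / 0.7550 = 12.75 / 0.7550 ≈ 16.89.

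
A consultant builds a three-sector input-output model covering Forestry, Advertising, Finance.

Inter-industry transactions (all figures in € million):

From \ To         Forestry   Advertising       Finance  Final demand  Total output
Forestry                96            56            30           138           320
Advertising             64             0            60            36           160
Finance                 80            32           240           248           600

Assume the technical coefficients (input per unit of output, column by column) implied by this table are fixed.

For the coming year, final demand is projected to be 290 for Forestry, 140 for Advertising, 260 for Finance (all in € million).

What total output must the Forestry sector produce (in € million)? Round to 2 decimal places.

x_1 = 648.86

Technical coefficients a_ij = z_ij / X_j:
  a_11 = 96/320 = 0.30, a_21 = 64/320 = 0.20, a_31 = 80/320 = 0.25
  a_12 = 56/160 = 0.35, a_22 = 0/160 = 0.00, a_32 = 32/160 = 0.20
  a_13 = 30/600 = 0.05, a_23 = 60/600 = 0.10, a_33 = 240/600 = 0.40
I − A =
  [   0.70    -0.35    -0.05]
  [  -0.20     1.00    -0.10]
  [  -0.25    -0.20     0.60]
Cofactors of I−A, C_ij = (−1)^(i+j)·(minor ij) (rows/columns in the sector order above):
  C_11 = (1.00)(0.60) − (-0.10)(-0.20) = 0.5800
  C_12 = −[(-0.20)(0.60) − (-0.10)(-0.25)] = 0.1450
  C_13 = (-0.20)(-0.20) − (1.00)(-0.25) = 0.2900
  C_21 = −[(-0.35)(0.60) − (-0.05)(-0.20)] = 0.2200
  C_22 = (0.70)(0.60) − (-0.05)(-0.25) = 0.4075
  C_23 = −[(0.70)(-0.20) − (-0.35)(-0.25)] = 0.2275
  C_31 = (-0.35)(-0.10) − (-0.05)(1.00) = 0.0850
  C_32 = −[(0.70)(-0.10) − (-0.05)(-0.20)] = 0.0800
  C_33 = (0.70)(1.00) − (-0.35)(-0.20) = 0.6300
det(I−A) = Σ_j (I−A)_1j·C_1j = (0.70)(0.5800) + (-0.35)(0.1450) + (-0.05)(0.2900) = 0.34075
adj(I−A) = Cᵀ =
  [ 0.5800   0.2200   0.0850]
  [ 0.1450   0.4075   0.0800]
  [ 0.2900   0.2275   0.6300]
(I − A)⁻¹ = adj(I−A) / det(I−A) ≈
  [   1.7021     0.6456     0.2494]
  [   0.4255     1.1959     0.2348]
  [   0.8511     0.6676     1.8489]
x = (I − A)⁻¹ d = adj(I−A)·d / det(I−A), with det(I−A) = 0.34075:
  x_1 = (0.5800·290 + 0.2200·140 + 0.0850·260) / 0.34075 = 221.10 / 0.34075 ≈ 648.86
  x_2 = (0.1450·290 + 0.4075·140 + 0.0800·260) / 0.34075 = 119.90 / 0.34075 ≈ 351.87
  x_3 = (0.2900·290 + 0.2275·140 + 0.6300·260) / 0.34075 = 279.75 / 0.34075 ≈ 820.98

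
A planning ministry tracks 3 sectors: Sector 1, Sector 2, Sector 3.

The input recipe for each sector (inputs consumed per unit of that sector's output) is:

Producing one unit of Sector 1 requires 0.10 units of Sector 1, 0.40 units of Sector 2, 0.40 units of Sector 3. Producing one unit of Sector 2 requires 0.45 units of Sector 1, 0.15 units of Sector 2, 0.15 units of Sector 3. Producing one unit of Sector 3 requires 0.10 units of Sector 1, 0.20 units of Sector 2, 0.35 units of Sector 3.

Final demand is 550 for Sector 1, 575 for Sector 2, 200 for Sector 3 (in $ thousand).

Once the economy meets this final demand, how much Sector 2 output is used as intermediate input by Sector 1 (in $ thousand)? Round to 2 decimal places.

I − A =
  [   0.90    -0.45    -0.10]
  [  -0.40     0.85    -0.20]
  [  -0.40    -0.15     0.65]
Cofactors of I−A, C_ij = (−1)^(i+j)·(minor ij) (rows/columns in the sector order above):
  C_11 = (0.85)(0.65) − (-0.20)(-0.15) = 0.5225
  C_12 = −[(-0.40)(0.65) − (-0.20)(-0.40)] = 0.3400
  C_13 = (-0.40)(-0.15) − (0.85)(-0.40) = 0.4000
  C_21 = −[(-0.45)(0.65) − (-0.10)(-0.15)] = 0.3075
  C_22 = (0.90)(0.65) − (-0.10)(-0.40) = 0.5450
  C_23 = −[(0.90)(-0.15) − (-0.45)(-0.40)] = 0.3150
  C_31 = (-0.45)(-0.20) − (-0.10)(0.85) = 0.1750
  C_32 = −[(0.90)(-0.20) − (-0.10)(-0.40)] = 0.2200
  C_33 = (0.90)(0.85) − (-0.45)(-0.40) = 0.5850
det(I−A) = Σ_j (I−A)_1j·C_1j = (0.90)(0.5225) + (-0.45)(0.3400) + (-0.10)(0.4000) = 0.27725
adj(I−A) = Cᵀ =
  [ 0.5225   0.3075   0.1750]
  [ 0.3400   0.5450   0.2200]
  [ 0.4000   0.3150   0.5850]
(I − A)⁻¹ = adj(I−A) / det(I−A) ≈
  [   1.8846     1.1091     0.6312]
  [   1.2263     1.9657     0.7935]
  [   1.4427     1.1362     2.1100]
First solve x = (I − A)⁻¹ d = adj(I−A)·d / det(I−A); in particular x_1 = (0.5225·550 + 0.3075·575 + 0.1750·200) / 0.27725 = 499.1875 / 0.27725 ≈ 1800.4959.
Intermediate flow from 2 to 1: z_21 = a_21 · x_1 = 0.40 × 499.1875 / 0.27725 = 199.675 / 0.27725 ≈ 720.20.

z_21 = 720.20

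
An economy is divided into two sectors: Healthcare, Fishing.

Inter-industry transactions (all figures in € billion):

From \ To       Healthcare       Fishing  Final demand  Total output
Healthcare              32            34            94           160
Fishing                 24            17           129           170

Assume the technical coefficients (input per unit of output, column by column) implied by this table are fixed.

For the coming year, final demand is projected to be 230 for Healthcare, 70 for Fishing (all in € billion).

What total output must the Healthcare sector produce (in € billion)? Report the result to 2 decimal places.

Technical coefficients a_ij = z_ij / X_j:
  a_11 = 32/160 = 0.20, a_21 = 24/160 = 0.15
  a_12 = 34/170 = 0.20, a_22 = 17/170 = 0.10
I − A =
  [   0.80    -0.20]
  [  -0.15     0.90]
det(I−A) = (0.80)(0.90) − (-0.20)(-0.15) = 0.6900
adj(I−A) = [[0.90, 0.20], [0.15, 0.80]]
(I − A)⁻¹ = adj(I−A) / det(I−A) ≈
  [   1.3043     0.2899]
  [   0.2174     1.1594]
x = (I − A)⁻¹ d = adj(I−A)·d / det(I−A), with det(I−A) = 0.6900:
  x_1 = (0.90·230 + 0.20·70) / 0.6900 = 221.00 / 0.6900 ≈ 320.29
  x_2 = (0.15·230 + 0.80·70) / 0.6900 = 90.50 / 0.6900 ≈ 131.16

x_1 = 320.29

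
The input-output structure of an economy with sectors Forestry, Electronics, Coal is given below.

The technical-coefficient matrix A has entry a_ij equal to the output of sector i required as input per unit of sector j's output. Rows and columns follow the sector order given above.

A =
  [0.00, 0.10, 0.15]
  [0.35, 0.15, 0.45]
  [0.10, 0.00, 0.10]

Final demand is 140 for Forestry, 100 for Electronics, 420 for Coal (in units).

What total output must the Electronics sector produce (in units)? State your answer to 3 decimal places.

I − A =
  [   1.00    -0.10    -0.15]
  [  -0.35     0.85    -0.45]
  [  -0.10     0.00     0.90]
Cofactors of I−A, C_ij = (−1)^(i+j)·(minor ij) (rows/columns in the sector order above):
  C_11 = (0.85)(0.90) − (-0.45)(0.00) = 0.7650
  C_12 = −[(-0.35)(0.90) − (-0.45)(-0.10)] = 0.3600
  C_13 = (-0.35)(0.00) − (0.85)(-0.10) = 0.0850
  C_21 = −[(-0.10)(0.90) − (-0.15)(0.00)] = 0.0900
  C_22 = (1.00)(0.90) − (-0.15)(-0.10) = 0.8850
  C_23 = −[(1.00)(0.00) − (-0.10)(-0.10)] = 0.0100
  C_31 = (-0.10)(-0.45) − (-0.15)(0.85) = 0.1725
  C_32 = −[(1.00)(-0.45) − (-0.15)(-0.35)] = 0.5025
  C_33 = (1.00)(0.85) − (-0.10)(-0.35) = 0.8150
det(I−A) = Σ_j (I−A)_1j·C_1j = (1.00)(0.7650) + (-0.10)(0.3600) + (-0.15)(0.0850) = 0.71625
adj(I−A) = Cᵀ =
  [ 0.7650   0.0900   0.1725]
  [ 0.3600   0.8850   0.5025]
  [ 0.0850   0.0100   0.8150]
(I − A)⁻¹ = adj(I−A) / det(I−A) ≈
  [   1.0681     0.1257     0.2408]
  [   0.5026     1.2356     0.7016]
  [   0.1187     0.0140     1.1379]
x = (I − A)⁻¹ d = adj(I−A)·d / det(I−A), with det(I−A) = 0.71625:
  x_F = (0.7650·140 + 0.0900·100 + 0.1725·420) / 0.71625 = 188.55 / 0.71625 ≈ 263.246
  x_E = (0.3600·140 + 0.8850·100 + 0.5025·420) / 0.71625 = 349.95 / 0.71625 ≈ 488.586
  x_C = (0.0850·140 + 0.0100·100 + 0.8150·420) / 0.71625 = 355.20 / 0.71625 ≈ 495.916

x_E = 488.586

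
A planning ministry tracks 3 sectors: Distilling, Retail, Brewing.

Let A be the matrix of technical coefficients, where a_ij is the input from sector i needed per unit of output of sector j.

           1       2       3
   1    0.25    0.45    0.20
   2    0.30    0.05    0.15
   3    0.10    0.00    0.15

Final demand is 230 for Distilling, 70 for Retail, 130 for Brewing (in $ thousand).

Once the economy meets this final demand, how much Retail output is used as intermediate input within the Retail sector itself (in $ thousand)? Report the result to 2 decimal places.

I − A =
  [   0.75    -0.45    -0.20]
  [  -0.30     0.95    -0.15]
  [  -0.10     0.00     0.85]
Cofactors of I−A, C_ij = (−1)^(i+j)·(minor ij) (rows/columns in the sector order above):
  C_11 = (0.95)(0.85) − (-0.15)(0.00) = 0.8075
  C_12 = −[(-0.30)(0.85) − (-0.15)(-0.10)] = 0.2700
  C_13 = (-0.30)(0.00) − (0.95)(-0.10) = 0.0950
  C_21 = −[(-0.45)(0.85) − (-0.20)(0.00)] = 0.3825
  C_22 = (0.75)(0.85) − (-0.20)(-0.10) = 0.6175
  C_23 = −[(0.75)(0.00) − (-0.45)(-0.10)] = 0.0450
  C_31 = (-0.45)(-0.15) − (-0.20)(0.95) = 0.2575
  C_32 = −[(0.75)(-0.15) − (-0.20)(-0.30)] = 0.1725
  C_33 = (0.75)(0.95) − (-0.45)(-0.30) = 0.5775
det(I−A) = Σ_j (I−A)_1j·C_1j = (0.75)(0.8075) + (-0.45)(0.2700) + (-0.20)(0.0950) = 0.465125
adj(I−A) = Cᵀ =
  [ 0.8075   0.3825   0.2575]
  [ 0.2700   0.6175   0.1725]
  [ 0.0950   0.0450   0.5775]
(I − A)⁻¹ = adj(I−A) / det(I−A) ≈
  [   1.7361     0.8224     0.5536]
  [   0.5805     1.3276     0.3709]
  [   0.2042     0.0967     1.2416]
First solve x = (I − A)⁻¹ d = adj(I−A)·d / det(I−A); in particular x_2 = (0.2700·230 + 0.6175·70 + 0.1725·130) / 0.465125 = 127.75 / 0.465125 ≈ 274.6574.
Intermediate flow from 2 to 2: z_22 = a_22 · x_2 = 0.05 × 127.75 / 0.465125 = 6.3875 / 0.465125 ≈ 13.73.

z_22 = 13.73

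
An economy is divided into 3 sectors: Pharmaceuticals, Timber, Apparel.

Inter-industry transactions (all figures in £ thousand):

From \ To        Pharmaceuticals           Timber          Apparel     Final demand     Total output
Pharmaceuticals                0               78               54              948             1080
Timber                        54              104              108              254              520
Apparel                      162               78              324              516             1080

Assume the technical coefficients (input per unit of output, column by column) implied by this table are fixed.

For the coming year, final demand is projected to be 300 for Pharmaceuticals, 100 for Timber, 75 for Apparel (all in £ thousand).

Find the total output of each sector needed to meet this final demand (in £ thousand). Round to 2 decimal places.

x_1 = 336.79, x_2 = 173.10, x_3 = 216.40

Technical coefficients a_ij = z_ij / X_j:
  a_11 = 0/1080 = 0.00, a_21 = 54/1080 = 0.05, a_31 = 162/1080 = 0.15
  a_12 = 78/520 = 0.15, a_22 = 104/520 = 0.20, a_32 = 78/520 = 0.15
  a_13 = 54/1080 = 0.05, a_23 = 108/1080 = 0.10, a_33 = 324/1080 = 0.30
I − A =
  [   1.00    -0.15    -0.05]
  [  -0.05     0.80    -0.10]
  [  -0.15    -0.15     0.70]
Cofactors of I−A, C_ij = (−1)^(i+j)·(minor ij) (rows/columns in the sector order above):
  C_11 = (0.80)(0.70) − (-0.10)(-0.15) = 0.5450
  C_12 = −[(-0.05)(0.70) − (-0.10)(-0.15)] = 0.0500
  C_13 = (-0.05)(-0.15) − (0.80)(-0.15) = 0.1275
  C_21 = −[(-0.15)(0.70) − (-0.05)(-0.15)] = 0.1125
  C_22 = (1.00)(0.70) − (-0.05)(-0.15) = 0.6925
  C_23 = −[(1.00)(-0.15) − (-0.15)(-0.15)] = 0.1725
  C_31 = (-0.15)(-0.10) − (-0.05)(0.80) = 0.0550
  C_32 = −[(1.00)(-0.10) − (-0.05)(-0.05)] = 0.1025
  C_33 = (1.00)(0.80) − (-0.15)(-0.05) = 0.7925
det(I−A) = Σ_j (I−A)_1j·C_1j = (1.00)(0.5450) + (-0.15)(0.0500) + (-0.05)(0.1275) = 0.531125
adj(I−A) = Cᵀ =
  [ 0.5450   0.1125   0.0550]
  [ 0.0500   0.6925   0.1025]
  [ 0.1275   0.1725   0.7925]
(I − A)⁻¹ = adj(I−A) / det(I−A) ≈
  [   1.0261     0.2118     0.1036]
  [   0.0941     1.3038     0.1930]
  [   0.2401     0.3248     1.4921]
x = (I − A)⁻¹ d = adj(I−A)·d / det(I−A), with det(I−A) = 0.531125:
  x_1 = (0.5450·300 + 0.1125·100 + 0.0550·75) / 0.531125 = 178.875 / 0.531125 ≈ 336.79
  x_2 = (0.0500·300 + 0.6925·100 + 0.1025·75) / 0.531125 = 91.9375 / 0.531125 ≈ 173.10
  x_3 = (0.1275·300 + 0.1725·100 + 0.7925·75) / 0.531125 = 114.9375 / 0.531125 ≈ 216.40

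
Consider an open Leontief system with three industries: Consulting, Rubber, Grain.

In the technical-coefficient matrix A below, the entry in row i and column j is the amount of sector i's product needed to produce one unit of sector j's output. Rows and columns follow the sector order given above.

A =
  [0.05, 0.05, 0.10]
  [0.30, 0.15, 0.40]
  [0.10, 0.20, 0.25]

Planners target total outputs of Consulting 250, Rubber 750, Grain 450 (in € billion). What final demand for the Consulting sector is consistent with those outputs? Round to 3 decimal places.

I − A =
  [   0.95    -0.05    -0.10]
  [  -0.30     0.85    -0.40]
  [  -0.10    -0.20     0.75]
d = (I − A) x:
  d_1 = (+0.95)·250 + (-0.05)·750 + (-0.10)·450 = 155.000
  d_2 = (-0.30)·250 + (+0.85)·750 + (-0.40)·450 = 382.500
  d_3 = (-0.10)·250 + (-0.20)·750 + (+0.75)·450 = 162.500

d_1 = 155.000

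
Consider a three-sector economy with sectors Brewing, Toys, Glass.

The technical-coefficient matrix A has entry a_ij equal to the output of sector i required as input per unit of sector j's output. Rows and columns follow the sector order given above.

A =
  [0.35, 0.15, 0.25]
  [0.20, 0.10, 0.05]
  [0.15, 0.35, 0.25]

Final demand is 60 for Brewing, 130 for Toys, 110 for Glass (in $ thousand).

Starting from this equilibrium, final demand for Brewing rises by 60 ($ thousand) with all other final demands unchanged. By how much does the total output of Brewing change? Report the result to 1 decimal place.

Δx_1 = 111.9

I − A =
  [   0.65    -0.15    -0.25]
  [  -0.20     0.90    -0.05]
  [  -0.15    -0.35     0.75]
Cofactors of I−A, C_ij = (−1)^(i+j)·(minor ij) (rows/columns in the sector order above):
  C_11 = (0.90)(0.75) − (-0.05)(-0.35) = 0.6575
  C_12 = −[(-0.20)(0.75) − (-0.05)(-0.15)] = 0.1575
  C_13 = (-0.20)(-0.35) − (0.90)(-0.15) = 0.2050
  C_21 = −[(-0.15)(0.75) − (-0.25)(-0.35)] = 0.2000
  C_22 = (0.65)(0.75) − (-0.25)(-0.15) = 0.4500
  C_23 = −[(0.65)(-0.35) − (-0.15)(-0.15)] = 0.2500
  C_31 = (-0.15)(-0.05) − (-0.25)(0.90) = 0.2325
  C_32 = −[(0.65)(-0.05) − (-0.25)(-0.20)] = 0.0825
  C_33 = (0.65)(0.90) − (-0.15)(-0.20) = 0.5550
det(I−A) = Σ_j (I−A)_1j·C_1j = (0.65)(0.6575) + (-0.15)(0.1575) + (-0.25)(0.2050) = 0.3525
adj(I−A) = Cᵀ =
  [ 0.6575   0.2000   0.2325]
  [ 0.1575   0.4500   0.0825]
  [ 0.2050   0.2500   0.5550]
(I − A)⁻¹ = adj(I−A) / det(I−A) ≈
  [   1.8652     0.5674     0.6596]
  [   0.4468     1.2766     0.2340]
  [   0.5816     0.7092     1.5745]
Δx = (I − A)⁻¹ Δd with Δd having +60 in the Brewing component and 0 elsewhere.
So Δx_1 = L_11 · (+60), where L_11 = adj(I−A)_11 / det(I−A) = 0.6575 / 0.3525.
Δx_1 = 0.6575 × (+60) / 0.3525 = 39.45 / 0.3525 ≈ 111.9.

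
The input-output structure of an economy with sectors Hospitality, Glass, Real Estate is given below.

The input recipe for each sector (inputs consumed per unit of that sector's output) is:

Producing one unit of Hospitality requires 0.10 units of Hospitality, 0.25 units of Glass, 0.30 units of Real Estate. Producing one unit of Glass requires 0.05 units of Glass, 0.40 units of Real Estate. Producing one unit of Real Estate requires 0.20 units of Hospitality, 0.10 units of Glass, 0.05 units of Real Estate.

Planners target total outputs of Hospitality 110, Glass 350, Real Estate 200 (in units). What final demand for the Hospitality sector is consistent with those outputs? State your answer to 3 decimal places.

d_H = 59.000

I − A =
  [   0.90     0.00    -0.20]
  [  -0.25     0.95    -0.10]
  [  -0.30    -0.40     0.95]
d = (I − A) x:
  d_H = (+0.90)·110 + (+0.00)·350 + (-0.20)·200 = 59.000
  d_G = (-0.25)·110 + (+0.95)·350 + (-0.10)·200 = 285.000
  d_R = (-0.30)·110 + (-0.40)·350 + (+0.95)·200 = 17.000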